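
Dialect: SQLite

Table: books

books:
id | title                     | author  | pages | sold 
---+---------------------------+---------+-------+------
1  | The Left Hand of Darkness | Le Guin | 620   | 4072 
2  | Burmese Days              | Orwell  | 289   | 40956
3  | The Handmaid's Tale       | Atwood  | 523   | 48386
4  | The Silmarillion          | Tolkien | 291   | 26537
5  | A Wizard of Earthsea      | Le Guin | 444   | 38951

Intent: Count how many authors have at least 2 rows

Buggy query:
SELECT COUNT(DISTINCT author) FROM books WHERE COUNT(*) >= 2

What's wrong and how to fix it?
Bug: WHERE filters individual rows, not groups, so a group-level COUNT is invalid there

Fix: Use a subquery that GROUPs and filters with HAVING, then count its rows

Corrected query:
SELECT COUNT(*) FROM (SELECT author FROM books GROUP BY author HAVING COUNT(*) >= 2)

Result:
COUNT(*)
--------
1       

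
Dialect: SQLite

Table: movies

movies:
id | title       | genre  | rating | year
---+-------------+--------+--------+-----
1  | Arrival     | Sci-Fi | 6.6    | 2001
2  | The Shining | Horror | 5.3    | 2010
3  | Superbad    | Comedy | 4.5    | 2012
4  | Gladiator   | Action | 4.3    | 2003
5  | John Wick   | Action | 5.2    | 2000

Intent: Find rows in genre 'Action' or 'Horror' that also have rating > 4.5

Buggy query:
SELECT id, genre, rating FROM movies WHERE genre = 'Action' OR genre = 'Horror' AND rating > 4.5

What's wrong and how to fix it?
Bug: Without parentheses, AND is evaluated before OR, so the rating filter only applies to the 'Horror' branch

Fix: Group the OR with parentheses (or use IN), then AND the threshold

Corrected query:
SELECT id, genre, rating FROM movies WHERE (genre = 'Action' OR genre = 'Horror') AND rating > 4.5

Result:
id | genre  | rating
---+--------+-------
2  | Horror | 5.3   
5  | Action | 5.2   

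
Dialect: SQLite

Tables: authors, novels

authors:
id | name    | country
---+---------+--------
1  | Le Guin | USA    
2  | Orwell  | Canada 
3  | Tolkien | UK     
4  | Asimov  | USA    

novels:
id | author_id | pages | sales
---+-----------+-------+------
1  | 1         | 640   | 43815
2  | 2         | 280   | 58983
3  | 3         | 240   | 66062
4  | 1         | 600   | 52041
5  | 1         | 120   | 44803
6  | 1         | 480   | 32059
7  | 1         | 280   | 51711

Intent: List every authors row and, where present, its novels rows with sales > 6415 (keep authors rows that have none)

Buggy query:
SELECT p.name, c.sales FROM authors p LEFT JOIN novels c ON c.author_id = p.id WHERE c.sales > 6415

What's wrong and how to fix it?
Bug: Filtering c.sales in WHERE discards the NULL rows produced by LEFT JOIN, turning it into an inner join

Fix: Move the right-table condition into the ON clause so unmatched parents are kept

Corrected query:
SELECT p.name, c.sales FROM authors p LEFT JOIN novels c ON c.author_id = p.id AND c.sales > 6415

Result:
name    | sales
--------+------
Le Guin | 32059
Le Guin | 43815
Le Guin | 44803
Le Guin | 51711
Le Guin | 52041
Orwell  | 58983
Tolkien | 66062
Asimov  | NULL 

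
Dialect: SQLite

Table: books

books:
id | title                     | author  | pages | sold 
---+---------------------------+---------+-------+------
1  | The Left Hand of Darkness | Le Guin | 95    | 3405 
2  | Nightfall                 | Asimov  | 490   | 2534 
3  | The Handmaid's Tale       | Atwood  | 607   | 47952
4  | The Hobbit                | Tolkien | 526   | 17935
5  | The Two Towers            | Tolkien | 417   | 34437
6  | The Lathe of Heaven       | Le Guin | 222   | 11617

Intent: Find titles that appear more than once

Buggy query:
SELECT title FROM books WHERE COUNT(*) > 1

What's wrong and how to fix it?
Bug: COUNT(*) is an aggregate and cannot be used in WHERE

Fix: Group first, then use HAVING for the count condition

Corrected query:
SELECT title FROM books GROUP BY title HAVING COUNT(*) > 1

Result:
(no rows)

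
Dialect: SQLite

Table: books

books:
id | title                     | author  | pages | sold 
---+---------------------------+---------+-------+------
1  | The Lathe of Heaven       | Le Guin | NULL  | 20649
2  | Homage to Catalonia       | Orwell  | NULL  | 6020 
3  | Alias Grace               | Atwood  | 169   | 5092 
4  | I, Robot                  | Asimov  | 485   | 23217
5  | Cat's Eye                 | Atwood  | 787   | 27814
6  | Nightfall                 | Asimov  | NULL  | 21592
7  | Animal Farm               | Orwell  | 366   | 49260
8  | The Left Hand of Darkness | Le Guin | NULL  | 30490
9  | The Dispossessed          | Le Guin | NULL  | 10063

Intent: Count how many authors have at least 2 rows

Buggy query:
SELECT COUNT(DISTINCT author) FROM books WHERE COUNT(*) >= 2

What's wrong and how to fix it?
Bug: COUNT(*) cannot appear in WHERE; the per-group count doesn't exist yet

Fix: Use a subquery that GROUPs and filters with HAVING, then count its rows

Corrected query:
SELECT COUNT(*) FROM (SELECT author FROM books GROUP BY author HAVING COUNT(*) >= 2)

Result:
COUNT(*)
--------
4       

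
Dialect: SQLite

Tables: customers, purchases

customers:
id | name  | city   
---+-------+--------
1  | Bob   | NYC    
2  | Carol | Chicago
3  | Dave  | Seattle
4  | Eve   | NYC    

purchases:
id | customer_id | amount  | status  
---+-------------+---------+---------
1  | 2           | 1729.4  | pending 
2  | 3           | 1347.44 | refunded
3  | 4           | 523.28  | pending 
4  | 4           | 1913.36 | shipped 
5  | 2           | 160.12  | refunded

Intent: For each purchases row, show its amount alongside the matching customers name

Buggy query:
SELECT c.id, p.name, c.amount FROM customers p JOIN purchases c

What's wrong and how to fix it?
Bug: JOIN with no ON clause produces a cartesian product; every purchases row pairs with every customers row

Fix: Specify the join condition linking the foreign key to the parent id

Corrected query:
SELECT c.id, p.name, c.amount FROM customers p JOIN purchases c ON c.customer_id = p.id

Result:
id | name  | amount 
---+-------+--------
1  | Carol | 1729.4 
2  | Dave  | 1347.44
3  | Eve   | 523.28 
4  | Eve   | 1913.36
5  | Carol | 160.12 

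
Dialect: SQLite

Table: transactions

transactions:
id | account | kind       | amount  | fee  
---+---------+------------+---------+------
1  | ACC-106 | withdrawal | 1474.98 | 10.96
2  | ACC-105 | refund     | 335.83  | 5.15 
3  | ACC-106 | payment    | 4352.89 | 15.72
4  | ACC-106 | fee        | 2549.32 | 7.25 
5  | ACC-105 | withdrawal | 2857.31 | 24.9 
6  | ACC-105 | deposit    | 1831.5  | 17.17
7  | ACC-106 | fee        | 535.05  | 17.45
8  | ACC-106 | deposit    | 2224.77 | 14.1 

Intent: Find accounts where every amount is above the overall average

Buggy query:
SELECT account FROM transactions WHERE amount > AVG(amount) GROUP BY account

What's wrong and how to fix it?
Bug: WHERE evaluates per row before aggregation, so AVG() is unavailable

Fix: Use a subquery for AVG and a HAVING MIN(...) filter so the condition holds for every row in the group

Corrected query:
SELECT account FROM transactions GROUP BY account HAVING MIN(amount) > (SELECT AVG(amount) FROM transactions)

Result:
(no rows)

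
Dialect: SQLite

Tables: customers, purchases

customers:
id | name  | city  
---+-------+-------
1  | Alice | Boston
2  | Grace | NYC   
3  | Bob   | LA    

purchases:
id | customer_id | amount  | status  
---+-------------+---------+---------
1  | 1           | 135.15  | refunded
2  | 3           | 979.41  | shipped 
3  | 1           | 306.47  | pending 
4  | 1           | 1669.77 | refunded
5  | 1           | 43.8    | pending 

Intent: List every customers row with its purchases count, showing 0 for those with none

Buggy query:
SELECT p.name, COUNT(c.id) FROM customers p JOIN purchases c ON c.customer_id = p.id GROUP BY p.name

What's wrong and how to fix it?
Bug: An inner join excludes parents with zero children

Fix: Use LEFT JOIN so parents without children still appear (COUNT(c.id) gives 0)

Corrected query:
SELECT p.name, COUNT(c.id) FROM customers p LEFT JOIN purchases c ON c.customer_id = p.id GROUP BY p.name

Result:
name  | COUNT(c.id)
------+------------
Alice | 4          
Bob   | 1          
Grace | 0          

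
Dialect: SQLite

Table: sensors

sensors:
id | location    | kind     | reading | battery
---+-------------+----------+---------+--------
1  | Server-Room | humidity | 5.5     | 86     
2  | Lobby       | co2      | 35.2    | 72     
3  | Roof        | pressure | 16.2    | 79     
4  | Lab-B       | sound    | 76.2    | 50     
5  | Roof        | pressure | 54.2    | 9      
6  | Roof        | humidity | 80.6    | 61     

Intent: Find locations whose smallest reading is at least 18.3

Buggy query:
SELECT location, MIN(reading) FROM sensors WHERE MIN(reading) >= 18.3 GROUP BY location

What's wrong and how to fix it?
Bug: MIN() in WHERE is a misuse of aggregate

Fix: Use HAVING for the per-group MIN condition

Corrected query:
SELECT location, MIN(reading) FROM sensors GROUP BY location HAVING MIN(reading) >= 18.3

Result:
location | MIN(reading)
---------+-------------
Lab-B    | 76.2        
Lobby    | 35.2        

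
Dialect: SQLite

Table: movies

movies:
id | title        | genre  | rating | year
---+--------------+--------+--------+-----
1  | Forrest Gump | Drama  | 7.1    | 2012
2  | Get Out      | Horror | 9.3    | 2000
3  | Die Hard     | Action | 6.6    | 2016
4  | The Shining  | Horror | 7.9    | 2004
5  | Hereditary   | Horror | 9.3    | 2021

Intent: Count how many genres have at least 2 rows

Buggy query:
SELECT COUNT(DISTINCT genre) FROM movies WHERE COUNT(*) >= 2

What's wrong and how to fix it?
Bug: COUNT(*) cannot appear in WHERE; the per-group count doesn't exist yet

Fix: Group first with HAVING COUNT(*) >= 2, then COUNT the resulting groups

Corrected query:
SELECT COUNT(*) FROM (SELECT genre FROM movies GROUP BY genre HAVING COUNT(*) >= 2)

Result:
COUNT(*)
--------
1       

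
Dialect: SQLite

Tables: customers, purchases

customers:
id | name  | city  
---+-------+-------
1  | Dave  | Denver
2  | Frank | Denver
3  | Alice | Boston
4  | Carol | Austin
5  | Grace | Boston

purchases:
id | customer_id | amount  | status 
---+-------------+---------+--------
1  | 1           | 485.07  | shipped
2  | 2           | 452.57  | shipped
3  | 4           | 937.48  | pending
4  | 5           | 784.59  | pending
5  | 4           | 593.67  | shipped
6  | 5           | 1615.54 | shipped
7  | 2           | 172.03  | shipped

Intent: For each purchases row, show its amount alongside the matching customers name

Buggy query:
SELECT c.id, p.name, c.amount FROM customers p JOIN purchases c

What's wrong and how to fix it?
Bug: Missing join condition: each purchases row is matched to all customers rows instead of just its own

Fix: Add ON c.customer_id = p.id to the JOIN

Corrected query:
SELECT c.id, p.name, c.amount FROM customers p JOIN purchases c ON c.customer_id = p.id

Result:
id | name  | amount 
---+-------+--------
1  | Dave  | 485.07 
2  | Frank | 452.57 
3  | Carol | 937.48 
4  | Grace | 784.59 
5  | Carol | 593.67 
6  | Grace | 1615.54
7  | Frank | 172.03 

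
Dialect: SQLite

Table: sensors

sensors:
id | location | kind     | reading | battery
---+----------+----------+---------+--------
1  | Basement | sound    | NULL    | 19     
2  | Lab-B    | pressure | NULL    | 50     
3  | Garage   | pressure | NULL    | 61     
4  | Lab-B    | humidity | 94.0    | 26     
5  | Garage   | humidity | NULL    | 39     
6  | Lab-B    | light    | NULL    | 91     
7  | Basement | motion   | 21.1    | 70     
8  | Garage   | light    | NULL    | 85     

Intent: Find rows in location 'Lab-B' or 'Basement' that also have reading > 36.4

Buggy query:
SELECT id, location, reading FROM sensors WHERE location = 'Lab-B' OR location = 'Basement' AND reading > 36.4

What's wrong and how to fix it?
Bug: Without parentheses, AND is evaluated before OR, so the reading filter only applies to the 'Basement' branch

Fix: Group the OR with parentheses (or use IN), then AND the threshold

Corrected query:
SELECT id, location, reading FROM sensors WHERE (location = 'Lab-B' OR location = 'Basement') AND reading > 36.4

Result:
id | location | reading
---+----------+--------
4  | Lab-B    | 94     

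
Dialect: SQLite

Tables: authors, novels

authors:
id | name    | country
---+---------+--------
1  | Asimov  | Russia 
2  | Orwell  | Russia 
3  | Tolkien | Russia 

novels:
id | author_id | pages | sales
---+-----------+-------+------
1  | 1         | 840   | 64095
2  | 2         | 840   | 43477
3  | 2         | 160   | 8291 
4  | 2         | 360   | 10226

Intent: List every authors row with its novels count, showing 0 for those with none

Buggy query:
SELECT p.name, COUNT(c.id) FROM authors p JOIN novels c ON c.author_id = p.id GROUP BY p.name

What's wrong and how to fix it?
Bug: An inner join excludes parents with zero children

Fix: Switch to LEFT JOIN to retain unmatched parent rows

Corrected query:
SELECT p.name, COUNT(c.id) FROM authors p LEFT JOIN novels c ON c.author_id = p.id GROUP BY p.name

Result:
name    | COUNT(c.id)
--------+------------
Asimov  | 1          
Orwell  | 3          
Tolkien | 0          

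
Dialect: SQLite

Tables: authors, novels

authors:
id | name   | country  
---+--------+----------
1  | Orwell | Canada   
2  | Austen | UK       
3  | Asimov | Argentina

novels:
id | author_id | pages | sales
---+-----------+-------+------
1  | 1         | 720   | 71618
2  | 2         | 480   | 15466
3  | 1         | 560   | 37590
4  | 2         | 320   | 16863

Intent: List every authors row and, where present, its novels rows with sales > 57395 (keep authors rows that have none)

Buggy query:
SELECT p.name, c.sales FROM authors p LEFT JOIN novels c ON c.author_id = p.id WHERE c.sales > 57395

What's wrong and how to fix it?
Bug: Filtering c.sales in WHERE discards the NULL rows produced by LEFT JOIN, turning it into an inner join

Fix: Put 'c.sales > 57395' in the JOIN's ON clause instead of WHERE

Corrected query:
SELECT p.name, c.sales FROM authors p LEFT JOIN novels c ON c.author_id = p.id AND c.sales > 57395

Result:
name   | sales
-------+------
Orwell | 71618
Austen | NULL 
Asimov | NULL 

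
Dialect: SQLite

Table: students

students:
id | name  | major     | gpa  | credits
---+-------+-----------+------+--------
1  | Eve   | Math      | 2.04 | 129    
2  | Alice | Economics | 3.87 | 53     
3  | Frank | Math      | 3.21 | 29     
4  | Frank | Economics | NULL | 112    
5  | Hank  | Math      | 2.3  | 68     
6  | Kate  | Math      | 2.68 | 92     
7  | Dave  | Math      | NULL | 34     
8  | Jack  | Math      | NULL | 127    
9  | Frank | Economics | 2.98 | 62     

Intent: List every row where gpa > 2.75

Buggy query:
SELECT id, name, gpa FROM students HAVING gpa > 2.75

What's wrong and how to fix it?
Bug: HAVING filters the output of aggregation, but this query has no GROUP BY and no aggregate functions, so SQLite rejects it (HAVING clause on a non-aggregate query); the condition here is per row

Fix: Use WHERE for row-level filtering

Corrected query:
SELECT id, name, gpa FROM students WHERE gpa > 2.75

Result:
id | name  | gpa 
---+-------+-----
2  | Alice | 3.87
3  | Frank | 3.21
9  | Frank | 2.98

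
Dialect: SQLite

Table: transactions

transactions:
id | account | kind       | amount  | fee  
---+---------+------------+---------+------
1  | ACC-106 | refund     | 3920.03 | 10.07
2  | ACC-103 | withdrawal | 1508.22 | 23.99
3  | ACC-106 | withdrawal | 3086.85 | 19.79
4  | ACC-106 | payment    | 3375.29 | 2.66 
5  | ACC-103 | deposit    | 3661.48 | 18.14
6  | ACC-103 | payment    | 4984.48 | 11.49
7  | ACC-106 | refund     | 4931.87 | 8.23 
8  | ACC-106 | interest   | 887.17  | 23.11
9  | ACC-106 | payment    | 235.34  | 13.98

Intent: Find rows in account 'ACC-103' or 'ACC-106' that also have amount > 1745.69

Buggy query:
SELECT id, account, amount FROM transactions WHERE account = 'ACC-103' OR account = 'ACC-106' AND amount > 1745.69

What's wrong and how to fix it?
Bug: AND binds tighter than OR, so this parses as account = 'ACC-103' OR (account = 'ACC-106' AND amount > 1745.69)

Fix: Group the OR with parentheses (or use IN), then AND the threshold

Corrected query:
SELECT id, account, amount FROM transactions WHERE (account = 'ACC-103' OR account = 'ACC-106') AND amount > 1745.69

Result:
id | account | amount 
---+---------+--------
1  | ACC-106 | 3920.03
3  | ACC-106 | 3086.85
4  | ACC-106 | 3375.29
5  | ACC-103 | 3661.48
6  | ACC-103 | 4984.48
7  | ACC-106 | 4931.87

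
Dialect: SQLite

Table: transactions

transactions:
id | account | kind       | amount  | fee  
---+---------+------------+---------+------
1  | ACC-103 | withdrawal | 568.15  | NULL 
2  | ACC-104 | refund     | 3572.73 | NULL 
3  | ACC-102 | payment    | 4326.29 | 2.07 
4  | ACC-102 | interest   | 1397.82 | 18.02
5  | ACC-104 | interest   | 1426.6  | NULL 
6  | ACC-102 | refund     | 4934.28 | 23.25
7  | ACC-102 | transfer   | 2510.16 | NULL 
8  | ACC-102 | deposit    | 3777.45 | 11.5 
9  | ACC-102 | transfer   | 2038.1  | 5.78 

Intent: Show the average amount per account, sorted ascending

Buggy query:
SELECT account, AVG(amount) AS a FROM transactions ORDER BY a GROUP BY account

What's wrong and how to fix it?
Bug: GROUP BY must precede ORDER BY

Fix: Reorder: SELECT … FROM … GROUP BY … ORDER BY …

Corrected query:
SELECT account, AVG(amount) AS a FROM transactions GROUP BY account ORDER BY a

Result:
account | a          
--------+------------
ACC-103 | 568.15     
ACC-104 | 2499.665   
ACC-102 | 3164.016667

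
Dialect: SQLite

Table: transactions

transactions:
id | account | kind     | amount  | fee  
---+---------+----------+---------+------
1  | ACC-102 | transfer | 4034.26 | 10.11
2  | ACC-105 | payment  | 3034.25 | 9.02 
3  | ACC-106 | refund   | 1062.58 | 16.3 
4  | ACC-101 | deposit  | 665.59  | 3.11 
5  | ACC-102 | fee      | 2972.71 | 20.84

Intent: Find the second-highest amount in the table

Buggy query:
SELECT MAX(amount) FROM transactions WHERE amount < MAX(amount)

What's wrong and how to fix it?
Bug: MAX(amount) on the right of the comparison is an aggregate-in-WHERE error

Fix: Put the inner MAX in a scalar subquery

Corrected query:
SELECT MAX(amount) FROM transactions WHERE amount < (SELECT MAX(amount) FROM transactions)

Result:
MAX(amount)
-----------
3034.25    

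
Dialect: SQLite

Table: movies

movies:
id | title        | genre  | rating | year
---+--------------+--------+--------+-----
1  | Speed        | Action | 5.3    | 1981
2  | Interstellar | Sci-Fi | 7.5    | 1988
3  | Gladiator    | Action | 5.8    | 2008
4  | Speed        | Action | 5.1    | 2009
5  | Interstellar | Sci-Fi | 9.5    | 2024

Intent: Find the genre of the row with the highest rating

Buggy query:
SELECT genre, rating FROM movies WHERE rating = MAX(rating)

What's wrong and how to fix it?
Bug: MAX(rating) is an aggregate and cannot be used directly in WHERE

Fix: Wrap MAX in a scalar subquery so WHERE compares against a single value

Corrected query:
SELECT genre, rating FROM movies WHERE rating = (SELECT MAX(rating) FROM movies)

Result:
genre  | rating
-------+-------
Sci-Fi | 9.5   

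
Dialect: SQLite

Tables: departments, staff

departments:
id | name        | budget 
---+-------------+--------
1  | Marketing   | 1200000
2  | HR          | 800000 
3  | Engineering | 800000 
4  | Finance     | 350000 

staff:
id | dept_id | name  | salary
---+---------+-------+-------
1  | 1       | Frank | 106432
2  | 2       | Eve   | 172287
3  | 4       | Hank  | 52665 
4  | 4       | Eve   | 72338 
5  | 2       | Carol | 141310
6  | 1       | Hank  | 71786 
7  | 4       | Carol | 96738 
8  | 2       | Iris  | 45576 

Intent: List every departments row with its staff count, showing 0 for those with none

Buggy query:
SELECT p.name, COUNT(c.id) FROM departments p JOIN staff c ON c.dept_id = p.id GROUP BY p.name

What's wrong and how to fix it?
Bug: INNER JOIN drops departments rows that have no matching staff rows

Fix: Switch to LEFT JOIN to retain unmatched parent rows

Corrected query:
SELECT p.name, COUNT(c.id) FROM departments p LEFT JOIN staff c ON c.dept_id = p.id GROUP BY p.name

Result:
name        | COUNT(c.id)
------------+------------
Engineering | 0          
Finance     | 3          
HR          | 3          
Marketing   | 2          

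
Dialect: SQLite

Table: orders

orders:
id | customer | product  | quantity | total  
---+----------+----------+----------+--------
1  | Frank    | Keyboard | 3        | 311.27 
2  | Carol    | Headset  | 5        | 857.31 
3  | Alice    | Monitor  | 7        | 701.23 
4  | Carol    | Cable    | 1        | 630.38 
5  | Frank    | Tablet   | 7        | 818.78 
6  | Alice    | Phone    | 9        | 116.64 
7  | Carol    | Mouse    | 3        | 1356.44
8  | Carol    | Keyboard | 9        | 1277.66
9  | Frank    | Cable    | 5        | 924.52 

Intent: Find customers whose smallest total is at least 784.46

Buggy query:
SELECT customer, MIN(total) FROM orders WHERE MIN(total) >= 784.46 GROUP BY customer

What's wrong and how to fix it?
Bug: MIN() in WHERE is a misuse of aggregate

Fix: Replace WHERE with HAVING after the GROUP BY

Corrected query:
SELECT customer, MIN(total) FROM orders GROUP BY customer HAVING MIN(total) >= 784.46

Result:
(no rows)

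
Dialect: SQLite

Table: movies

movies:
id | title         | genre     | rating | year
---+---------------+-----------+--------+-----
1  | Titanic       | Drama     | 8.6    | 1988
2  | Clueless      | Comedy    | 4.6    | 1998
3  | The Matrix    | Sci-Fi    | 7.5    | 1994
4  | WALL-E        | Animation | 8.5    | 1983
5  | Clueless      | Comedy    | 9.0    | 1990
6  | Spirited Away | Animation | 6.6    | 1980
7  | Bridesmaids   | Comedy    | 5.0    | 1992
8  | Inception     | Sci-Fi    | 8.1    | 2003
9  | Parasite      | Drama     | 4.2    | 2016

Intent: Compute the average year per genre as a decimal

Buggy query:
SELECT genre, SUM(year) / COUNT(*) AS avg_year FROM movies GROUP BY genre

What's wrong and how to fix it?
Bug: SUM(year) and COUNT(*) are both integers; the division truncates the fractional part

Fix: Cast one side to REAL so the division keeps the fractional part

Corrected query:
SELECT genre, SUM(year) * 1.0 / COUNT(*) AS avg_year FROM movies GROUP BY genre

Result:
genre     | avg_year   
----------+------------
Animation | 1981.5     
Comedy    | 1993.333333
Drama     | 2002       
Sci-Fi    | 1998.5     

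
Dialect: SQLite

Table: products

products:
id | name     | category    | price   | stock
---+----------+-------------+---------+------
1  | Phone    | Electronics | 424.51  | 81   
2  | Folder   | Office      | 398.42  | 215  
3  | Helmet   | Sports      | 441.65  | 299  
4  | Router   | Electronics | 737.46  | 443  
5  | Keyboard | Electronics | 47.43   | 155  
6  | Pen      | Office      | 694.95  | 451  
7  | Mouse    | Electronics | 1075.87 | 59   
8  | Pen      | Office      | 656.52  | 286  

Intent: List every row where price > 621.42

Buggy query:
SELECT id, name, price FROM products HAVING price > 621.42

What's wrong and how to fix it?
Bug: HAVING filters the output of aggregation, but this query has no GROUP BY and no aggregate functions, so SQLite rejects it (HAVING clause on a non-aggregate query); the condition here is per row

Fix: Replace HAVING with WHERE since the condition applies to individual rows

Corrected query:
SELECT id, name, price FROM products WHERE price > 621.42

Result:
id | name   | price  
---+--------+--------
4  | Router | 737.46 
6  | Pen    | 694.95 
7  | Mouse  | 1075.87
8  | Pen    | 656.52 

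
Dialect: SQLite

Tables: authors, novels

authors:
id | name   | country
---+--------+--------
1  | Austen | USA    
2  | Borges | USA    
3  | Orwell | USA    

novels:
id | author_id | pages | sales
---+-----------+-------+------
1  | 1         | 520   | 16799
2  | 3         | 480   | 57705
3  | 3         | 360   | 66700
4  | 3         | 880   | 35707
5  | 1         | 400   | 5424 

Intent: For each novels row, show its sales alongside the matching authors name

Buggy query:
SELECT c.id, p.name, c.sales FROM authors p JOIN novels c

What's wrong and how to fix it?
Bug: Missing join condition: each novels row is matched to all authors rows instead of just its own

Fix: Specify the join condition linking the foreign key to the parent id

Corrected query:
SELECT c.id, p.name, c.sales FROM authors p JOIN novels c ON c.author_id = p.id

Result:
id | name   | sales
---+--------+------
1  | Austen | 16799
2  | Orwell | 57705
3  | Orwell | 66700
4  | Orwell | 35707
5  | Austen | 5424 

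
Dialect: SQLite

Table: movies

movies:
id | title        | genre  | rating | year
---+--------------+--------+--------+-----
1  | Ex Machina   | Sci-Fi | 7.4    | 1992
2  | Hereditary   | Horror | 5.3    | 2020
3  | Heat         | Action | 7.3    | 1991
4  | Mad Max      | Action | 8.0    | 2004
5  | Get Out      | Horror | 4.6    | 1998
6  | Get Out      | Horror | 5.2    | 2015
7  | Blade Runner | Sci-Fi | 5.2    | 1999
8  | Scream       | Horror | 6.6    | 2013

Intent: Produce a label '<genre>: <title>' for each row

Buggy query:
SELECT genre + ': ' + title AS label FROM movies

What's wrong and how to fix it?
Bug: SQLite uses || for string concatenation; + coerces text to numbers (yielding 0)

Fix: Replace + with || to concatenate text

Corrected query:
SELECT genre || ': ' || title AS label FROM movies

Result:
label               
--------------------
Sci-Fi: Ex Machina  
Horror: Hereditary  
Action: Heat        
Action: Mad Max     
Horror: Get Out     
Horror: Get Out     
Sci-Fi: Blade Runner
Horror: Scream      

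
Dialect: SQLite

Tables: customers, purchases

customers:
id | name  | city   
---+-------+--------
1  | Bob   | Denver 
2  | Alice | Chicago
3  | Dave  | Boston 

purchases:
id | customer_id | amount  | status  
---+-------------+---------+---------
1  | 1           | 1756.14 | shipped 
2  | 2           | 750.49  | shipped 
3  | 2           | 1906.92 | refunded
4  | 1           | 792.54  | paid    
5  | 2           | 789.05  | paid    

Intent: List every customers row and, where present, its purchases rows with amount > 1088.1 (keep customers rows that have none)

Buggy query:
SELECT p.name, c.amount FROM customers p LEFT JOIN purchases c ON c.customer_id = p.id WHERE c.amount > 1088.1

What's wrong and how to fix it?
Bug: A WHERE condition on the right-hand table after LEFT JOIN drops unmatched parents

Fix: Move the right-table condition into the ON clause so unmatched parents are kept

Corrected query:
SELECT p.name, c.amount FROM customers p LEFT JOIN purchases c ON c.customer_id = p.id AND c.amount > 1088.1

Result:
name  | amount 
------+--------
Bob   | 1756.14
Alice | 1906.92
Dave  | NULL   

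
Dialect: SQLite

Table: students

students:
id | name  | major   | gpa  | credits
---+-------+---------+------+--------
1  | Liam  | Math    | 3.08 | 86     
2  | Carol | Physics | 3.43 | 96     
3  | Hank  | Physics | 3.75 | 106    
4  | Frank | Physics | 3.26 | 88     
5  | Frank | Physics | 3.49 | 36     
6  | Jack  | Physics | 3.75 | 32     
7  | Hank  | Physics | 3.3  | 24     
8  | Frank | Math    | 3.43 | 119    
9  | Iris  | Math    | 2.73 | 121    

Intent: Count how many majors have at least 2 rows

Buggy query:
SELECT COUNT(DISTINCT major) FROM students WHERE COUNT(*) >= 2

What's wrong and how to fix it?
Bug: COUNT(*) cannot appear in WHERE; the per-group count doesn't exist yet

Fix: Use a subquery that GROUPs and filters with HAVING, then count its rows

Corrected query:
SELECT COUNT(*) FROM (SELECT major FROM students GROUP BY major HAVING COUNT(*) >= 2)

Result:
COUNT(*)
--------
2       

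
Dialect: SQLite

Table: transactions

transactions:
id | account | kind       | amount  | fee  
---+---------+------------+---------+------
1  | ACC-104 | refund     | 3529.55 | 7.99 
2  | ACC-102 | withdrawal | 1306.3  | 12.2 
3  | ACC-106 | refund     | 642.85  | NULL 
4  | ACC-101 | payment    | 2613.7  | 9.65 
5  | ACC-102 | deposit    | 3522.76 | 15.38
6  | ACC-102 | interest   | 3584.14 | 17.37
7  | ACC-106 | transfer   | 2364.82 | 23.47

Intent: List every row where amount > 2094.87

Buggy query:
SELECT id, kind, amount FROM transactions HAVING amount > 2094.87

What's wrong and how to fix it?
Bug: This is a non-aggregate query (no GROUP BY, no aggregates), so in SQLite the HAVING clause is invalid here; a row-level condition belongs in WHERE

Fix: Replace HAVING with WHERE since the condition applies to individual rows

Corrected query:
SELECT id, kind, amount FROM transactions WHERE amount > 2094.87

Result:
id | kind     | amount 
---+----------+--------
1  | refund   | 3529.55
4  | payment  | 2613.7 
5  | deposit  | 3522.76
6  | interest | 3584.14
7  | transfer | 2364.82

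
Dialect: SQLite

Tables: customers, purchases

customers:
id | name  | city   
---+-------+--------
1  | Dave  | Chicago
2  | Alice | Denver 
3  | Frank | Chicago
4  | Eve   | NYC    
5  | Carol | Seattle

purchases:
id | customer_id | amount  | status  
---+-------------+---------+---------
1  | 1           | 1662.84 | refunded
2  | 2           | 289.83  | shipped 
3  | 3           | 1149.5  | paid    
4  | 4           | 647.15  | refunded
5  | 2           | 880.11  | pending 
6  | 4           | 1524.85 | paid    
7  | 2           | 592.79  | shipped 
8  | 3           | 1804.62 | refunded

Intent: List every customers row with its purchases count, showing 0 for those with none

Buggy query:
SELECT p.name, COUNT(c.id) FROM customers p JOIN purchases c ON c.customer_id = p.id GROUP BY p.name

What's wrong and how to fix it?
Bug: INNER JOIN drops customers rows that have no matching purchases rows

Fix: Switch to LEFT JOIN to retain unmatched parent rows

Corrected query:
SELECT p.name, COUNT(c.id) FROM customers p LEFT JOIN purchases c ON c.customer_id = p.id GROUP BY p.name

Result:
name  | COUNT(c.id)
------+------------
Alice | 3          
Carol | 0          
Dave  | 1          
Eve   | 2          
Frank | 2          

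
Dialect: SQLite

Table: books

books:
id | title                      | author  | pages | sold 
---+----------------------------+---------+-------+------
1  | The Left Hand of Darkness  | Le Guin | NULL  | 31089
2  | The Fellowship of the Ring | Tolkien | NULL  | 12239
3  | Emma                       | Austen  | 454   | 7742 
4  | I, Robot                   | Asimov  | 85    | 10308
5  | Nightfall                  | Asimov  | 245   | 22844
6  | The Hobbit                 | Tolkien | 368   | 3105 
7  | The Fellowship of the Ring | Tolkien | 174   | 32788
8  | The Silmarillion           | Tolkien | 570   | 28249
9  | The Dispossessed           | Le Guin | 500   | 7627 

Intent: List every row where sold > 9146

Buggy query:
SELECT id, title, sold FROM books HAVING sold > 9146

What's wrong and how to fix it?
Bug: HAVING filters the output of aggregation, but this query has no GROUP BY and no aggregate functions, so SQLite rejects it (HAVING clause on a non-aggregate query); the condition here is per row

Fix: Use WHERE for row-level filtering

Corrected query:
SELECT id, title, sold FROM books WHERE sold > 9146

Result:
id | title                      | sold 
---+----------------------------+------
1  | The Left Hand of Darkness  | 31089
2  | The Fellowship of the Ring | 12239
4  | I, Robot                   | 10308
5  | Nightfall                  | 22844
7  | The Fellowship of the Ring | 32788
8  | The Silmarillion           | 28249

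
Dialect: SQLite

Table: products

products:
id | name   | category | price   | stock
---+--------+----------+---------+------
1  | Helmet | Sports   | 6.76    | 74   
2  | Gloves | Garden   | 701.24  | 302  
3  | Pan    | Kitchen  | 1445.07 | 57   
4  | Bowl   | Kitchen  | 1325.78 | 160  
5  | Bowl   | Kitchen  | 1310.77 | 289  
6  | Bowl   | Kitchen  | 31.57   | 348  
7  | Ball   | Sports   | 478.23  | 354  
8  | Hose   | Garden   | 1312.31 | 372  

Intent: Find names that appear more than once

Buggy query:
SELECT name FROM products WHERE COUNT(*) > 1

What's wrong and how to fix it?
Bug: WHERE can't reference COUNT(*); aggregates are computed after WHERE

Fix: Group first, then use HAVING for the count condition

Corrected query:
SELECT name FROM products GROUP BY name HAVING COUNT(*) > 1

Result:
name
----
Bowl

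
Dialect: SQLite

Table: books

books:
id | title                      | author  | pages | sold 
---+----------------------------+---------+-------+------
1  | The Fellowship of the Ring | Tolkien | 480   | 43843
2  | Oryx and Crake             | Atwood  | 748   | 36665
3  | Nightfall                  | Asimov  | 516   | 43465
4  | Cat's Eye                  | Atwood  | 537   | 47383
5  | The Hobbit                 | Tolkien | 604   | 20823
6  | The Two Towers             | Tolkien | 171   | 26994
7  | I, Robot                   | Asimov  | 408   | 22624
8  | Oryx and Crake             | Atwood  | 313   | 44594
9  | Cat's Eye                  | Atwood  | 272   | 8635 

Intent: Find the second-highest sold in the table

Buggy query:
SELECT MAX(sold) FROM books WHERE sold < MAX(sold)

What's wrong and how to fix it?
Bug: The inner MAX is an aggregate inside WHERE, which is not allowed

Fix: Compute the overall MAX in a subquery, then take MAX of rows below it

Corrected query:
SELECT MAX(sold) FROM books WHERE sold < (SELECT MAX(sold) FROM books)

Result:
MAX(sold)
---------
44594    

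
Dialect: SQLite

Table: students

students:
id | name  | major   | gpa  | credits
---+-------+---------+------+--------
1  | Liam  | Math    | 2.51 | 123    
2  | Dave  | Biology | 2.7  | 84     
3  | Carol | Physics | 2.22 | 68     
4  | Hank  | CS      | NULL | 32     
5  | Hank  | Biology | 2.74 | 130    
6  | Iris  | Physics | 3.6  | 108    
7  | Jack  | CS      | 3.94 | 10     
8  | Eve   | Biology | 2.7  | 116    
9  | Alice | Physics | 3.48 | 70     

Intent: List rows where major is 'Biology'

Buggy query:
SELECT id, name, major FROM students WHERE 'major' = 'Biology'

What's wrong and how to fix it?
Bug: Single quotes denote string literals in SQL; the column name is being compared as a constant string

Fix: Reference the column as major without single quotes

Corrected query:
SELECT id, name, major FROM students WHERE major = 'Biology'

Result:
id | name | major  
---+------+--------
2  | Dave | Biology
5  | Hank | Biology
8  | Eve  | Biology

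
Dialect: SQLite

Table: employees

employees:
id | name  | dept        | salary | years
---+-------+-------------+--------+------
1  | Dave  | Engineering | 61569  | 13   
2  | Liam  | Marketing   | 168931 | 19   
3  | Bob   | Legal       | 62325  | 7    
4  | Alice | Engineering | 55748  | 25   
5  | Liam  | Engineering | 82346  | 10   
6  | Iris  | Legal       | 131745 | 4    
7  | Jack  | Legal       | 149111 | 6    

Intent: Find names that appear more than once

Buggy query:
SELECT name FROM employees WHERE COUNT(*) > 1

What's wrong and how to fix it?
Bug: COUNT(*) is an aggregate and cannot be used in WHERE

Fix: GROUP BY name, then filter groups with HAVING COUNT(*) > 1

Corrected query:
SELECT name FROM employees GROUP BY name HAVING COUNT(*) > 1

Result:
name
----
Liam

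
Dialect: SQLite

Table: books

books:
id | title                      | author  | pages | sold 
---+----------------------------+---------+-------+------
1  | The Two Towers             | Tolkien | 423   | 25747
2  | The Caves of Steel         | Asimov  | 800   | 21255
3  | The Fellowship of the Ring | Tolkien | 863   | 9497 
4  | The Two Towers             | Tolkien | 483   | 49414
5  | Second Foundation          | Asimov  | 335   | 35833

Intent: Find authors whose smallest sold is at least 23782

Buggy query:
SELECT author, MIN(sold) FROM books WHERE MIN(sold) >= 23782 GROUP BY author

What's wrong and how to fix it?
Bug: Aggregates like MIN are computed per group after WHERE runs

Fix: Replace WHERE with HAVING after the GROUP BY

Corrected query:
SELECT author, MIN(sold) FROM books GROUP BY author HAVING MIN(sold) >= 23782

Result:
(no rows)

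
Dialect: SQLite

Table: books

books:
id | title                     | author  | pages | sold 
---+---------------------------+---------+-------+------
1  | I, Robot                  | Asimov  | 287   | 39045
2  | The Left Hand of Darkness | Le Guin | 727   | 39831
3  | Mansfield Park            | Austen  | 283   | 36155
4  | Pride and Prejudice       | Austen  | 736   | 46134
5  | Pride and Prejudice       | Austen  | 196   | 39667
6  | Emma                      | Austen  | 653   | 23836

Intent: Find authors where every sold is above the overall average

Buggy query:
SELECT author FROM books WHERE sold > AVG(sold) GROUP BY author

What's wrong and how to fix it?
Bug: WHERE evaluates per row before aggregation, so AVG() is unavailable

Fix: Compute the overall average in a scalar subquery and compare each group's MIN against it in HAVING

Corrected query:
SELECT author FROM books GROUP BY author HAVING MIN(sold) > (SELECT AVG(sold) FROM books)

Result:
author 
-------
Asimov 
Le Guin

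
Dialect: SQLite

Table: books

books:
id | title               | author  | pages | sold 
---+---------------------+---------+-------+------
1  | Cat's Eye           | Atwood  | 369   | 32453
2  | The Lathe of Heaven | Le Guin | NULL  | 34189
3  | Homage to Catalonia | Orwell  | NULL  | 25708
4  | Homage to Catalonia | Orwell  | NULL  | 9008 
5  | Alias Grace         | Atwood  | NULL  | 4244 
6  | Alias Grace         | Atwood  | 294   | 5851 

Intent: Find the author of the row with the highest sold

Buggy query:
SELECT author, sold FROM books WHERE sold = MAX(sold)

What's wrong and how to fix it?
Bug: MAX(sold) is an aggregate and cannot be used directly in WHERE

Fix: Wrap MAX in a scalar subquery so WHERE compares against a single value

Corrected query:
SELECT author, sold FROM books WHERE sold = (SELECT MAX(sold) FROM books)

Result:
author  | sold 
--------+------
Le Guin | 34189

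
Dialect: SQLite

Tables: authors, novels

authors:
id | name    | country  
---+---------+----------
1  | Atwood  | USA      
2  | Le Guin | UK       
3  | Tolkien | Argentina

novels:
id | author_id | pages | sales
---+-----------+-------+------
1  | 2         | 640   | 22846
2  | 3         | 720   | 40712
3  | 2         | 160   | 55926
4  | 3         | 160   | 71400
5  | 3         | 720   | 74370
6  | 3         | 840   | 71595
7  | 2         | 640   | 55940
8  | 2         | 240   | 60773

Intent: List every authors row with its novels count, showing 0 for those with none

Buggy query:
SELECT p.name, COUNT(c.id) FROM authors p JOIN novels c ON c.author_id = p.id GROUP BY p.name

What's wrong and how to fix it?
Bug: INNER JOIN drops authors rows that have no matching novels rows

Fix: Switch to LEFT JOIN to retain unmatched parent rows

Corrected query:
SELECT p.name, COUNT(c.id) FROM authors p LEFT JOIN novels c ON c.author_id = p.id GROUP BY p.name

Result:
name    | COUNT(c.id)
--------+------------
Atwood  | 0          
Le Guin | 4          
Tolkien | 4          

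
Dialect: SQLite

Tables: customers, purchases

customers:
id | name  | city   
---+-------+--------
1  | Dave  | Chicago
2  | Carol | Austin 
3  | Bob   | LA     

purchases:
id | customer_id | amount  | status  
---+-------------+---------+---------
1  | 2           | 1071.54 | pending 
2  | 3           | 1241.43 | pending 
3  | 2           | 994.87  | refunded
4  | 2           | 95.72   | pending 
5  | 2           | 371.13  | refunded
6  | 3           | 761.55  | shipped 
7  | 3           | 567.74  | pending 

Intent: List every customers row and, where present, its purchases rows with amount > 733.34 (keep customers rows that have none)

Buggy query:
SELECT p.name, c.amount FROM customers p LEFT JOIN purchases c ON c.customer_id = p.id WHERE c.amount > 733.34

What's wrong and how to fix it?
Bug: Filtering c.amount in WHERE discards the NULL rows produced by LEFT JOIN, turning it into an inner join

Fix: Move the right-table condition into the ON clause so unmatched parents are kept

Corrected query:
SELECT p.name, c.amount FROM customers p LEFT JOIN purchases c ON c.customer_id = p.id AND c.amount > 733.34

Result:
name  | amount 
------+--------
Dave  | NULL   
Carol | 994.87 
Carol | 1071.54
Bob   | 761.55 
Bob   | 1241.43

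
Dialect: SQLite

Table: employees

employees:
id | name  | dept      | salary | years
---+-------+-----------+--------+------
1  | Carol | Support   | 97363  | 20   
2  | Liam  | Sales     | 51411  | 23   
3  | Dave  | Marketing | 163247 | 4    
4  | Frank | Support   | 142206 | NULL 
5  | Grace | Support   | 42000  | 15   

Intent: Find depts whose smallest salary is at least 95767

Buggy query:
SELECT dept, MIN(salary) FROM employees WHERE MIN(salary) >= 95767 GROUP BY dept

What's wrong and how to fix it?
Bug: MIN() in WHERE is a misuse of aggregate

Fix: Use HAVING for the per-group MIN condition

Corrected query:
SELECT dept, MIN(salary) FROM employees GROUP BY dept HAVING MIN(salary) >= 95767

Result:
dept      | MIN(salary)
----------+------------
Marketing | 163247     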